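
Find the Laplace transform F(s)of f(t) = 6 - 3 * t 6/s - 3/s^2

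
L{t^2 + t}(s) s^(-2) + 2/s^3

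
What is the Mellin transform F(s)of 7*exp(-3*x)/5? 7*gamma(s)/(5*3^s)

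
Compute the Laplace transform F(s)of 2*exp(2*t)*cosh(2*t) 2*(s - 2)/(s*(s - 4))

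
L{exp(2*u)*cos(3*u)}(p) (p - 2)/((p - 2)^2 + 9)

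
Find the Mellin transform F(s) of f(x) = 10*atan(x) -5*pi*sec(pi*s/2) /s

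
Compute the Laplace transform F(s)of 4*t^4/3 32/s^5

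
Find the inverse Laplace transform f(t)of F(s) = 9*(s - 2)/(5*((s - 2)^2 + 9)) 9*exp(2*t)*cos(3*t)/5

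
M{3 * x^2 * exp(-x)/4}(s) 3 * gamma(s + 2)/4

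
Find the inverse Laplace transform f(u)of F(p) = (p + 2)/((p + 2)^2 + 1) exp(-2*u)*cos(u)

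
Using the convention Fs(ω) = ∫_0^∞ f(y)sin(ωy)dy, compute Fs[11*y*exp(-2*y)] 44*ω/(ω^2 + 4)^2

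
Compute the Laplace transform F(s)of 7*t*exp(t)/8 7/(8*(s - 1)^2)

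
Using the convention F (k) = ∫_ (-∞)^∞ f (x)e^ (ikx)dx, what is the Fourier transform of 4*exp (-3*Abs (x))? 24/ (k^2 + 9)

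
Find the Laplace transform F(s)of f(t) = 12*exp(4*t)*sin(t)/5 12/(5*((s - 4)^2 + 1))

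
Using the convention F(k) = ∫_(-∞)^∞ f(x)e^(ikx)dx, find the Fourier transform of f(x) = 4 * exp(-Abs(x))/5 8/(5 * (k^2 + 1))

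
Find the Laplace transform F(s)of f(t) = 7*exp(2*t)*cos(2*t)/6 7*(s - 2)/(6*((s - 2)^2 + 4))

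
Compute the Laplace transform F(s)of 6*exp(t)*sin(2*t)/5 12/(5*((s - 1)^2 + 4))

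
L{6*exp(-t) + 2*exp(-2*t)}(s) 6/(s + 1) + 2/(s + 2)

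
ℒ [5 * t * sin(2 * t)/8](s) 5 * s/(2 * (s^2 + 4)^2)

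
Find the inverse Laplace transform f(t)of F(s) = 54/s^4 9 * t^3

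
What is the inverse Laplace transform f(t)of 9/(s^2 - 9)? 3 * sinh(3 * t)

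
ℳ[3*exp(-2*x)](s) 3*gamma(s)/2^s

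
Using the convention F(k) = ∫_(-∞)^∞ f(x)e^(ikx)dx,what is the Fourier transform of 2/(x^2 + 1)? 2*pi*exp(-Abs(k))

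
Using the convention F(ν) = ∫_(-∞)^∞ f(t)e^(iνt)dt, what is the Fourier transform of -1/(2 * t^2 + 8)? -pi * exp(-2 * Abs(ν))/4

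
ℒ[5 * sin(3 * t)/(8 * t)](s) 5 * atan(3/s)/8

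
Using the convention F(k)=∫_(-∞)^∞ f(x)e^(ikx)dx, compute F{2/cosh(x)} 2 * pi/cosh(pi * k/2)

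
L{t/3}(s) 1/(3 * s^2)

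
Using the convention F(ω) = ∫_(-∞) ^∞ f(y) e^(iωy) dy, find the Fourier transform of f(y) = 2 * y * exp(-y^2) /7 I * sqrt(pi) * ω * exp(-ω^2/4) /7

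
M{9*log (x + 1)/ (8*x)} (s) -9*pi*csc (pi*s)/ (8*s - 8)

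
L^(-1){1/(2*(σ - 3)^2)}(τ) τ*exp(3*τ)/2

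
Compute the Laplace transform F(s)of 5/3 5/(3 * s)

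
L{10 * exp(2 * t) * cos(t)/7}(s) 10 * (s - 2)/(7 * ((s - 2)^2 + 1))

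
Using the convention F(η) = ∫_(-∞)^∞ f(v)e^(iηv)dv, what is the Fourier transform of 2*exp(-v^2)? 2*sqrt(pi)*exp(-η^2/4)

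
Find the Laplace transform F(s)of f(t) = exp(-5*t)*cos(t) (s + 5)/((s + 5)^2 + 1)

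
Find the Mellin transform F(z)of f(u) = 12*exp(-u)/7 12*gamma(z)/7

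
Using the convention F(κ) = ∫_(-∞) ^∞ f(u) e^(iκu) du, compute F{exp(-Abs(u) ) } 2/(κ^2 + 1) 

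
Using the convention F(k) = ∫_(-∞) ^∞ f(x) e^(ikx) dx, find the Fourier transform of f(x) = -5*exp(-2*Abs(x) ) -20/(k^2 + 4) 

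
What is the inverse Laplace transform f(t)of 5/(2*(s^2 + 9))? 5*sin(3*t)/6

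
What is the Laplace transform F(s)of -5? -5/s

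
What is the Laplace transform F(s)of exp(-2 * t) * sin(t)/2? 1/(2 * ((s + 2)^2 + 1))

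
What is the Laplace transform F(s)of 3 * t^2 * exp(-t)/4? 3/(2 * (s + 1)^3)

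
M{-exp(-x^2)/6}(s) -gamma(s/2)/12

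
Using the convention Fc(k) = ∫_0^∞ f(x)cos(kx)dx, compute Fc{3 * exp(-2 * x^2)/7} 3 * sqrt(2) * sqrt(pi) * exp(-k^2/8)/28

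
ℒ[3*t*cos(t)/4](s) 3*(s^2-1)/(4*(s^2 + 1)^2)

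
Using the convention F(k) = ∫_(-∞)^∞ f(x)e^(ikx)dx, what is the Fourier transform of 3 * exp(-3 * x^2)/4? sqrt(3) * sqrt(pi) * exp(-k^2/12)/4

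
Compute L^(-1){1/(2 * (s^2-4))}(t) sinh(2 * t)/4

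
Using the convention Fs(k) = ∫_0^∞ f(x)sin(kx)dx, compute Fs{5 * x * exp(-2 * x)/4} 5 * k/(k^2 + 4)^2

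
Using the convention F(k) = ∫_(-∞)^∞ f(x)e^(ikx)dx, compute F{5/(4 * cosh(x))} 5 * pi/(4 * cosh(pi * k/2))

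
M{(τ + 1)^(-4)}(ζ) gamma(ζ) * gamma(4 - ζ)/6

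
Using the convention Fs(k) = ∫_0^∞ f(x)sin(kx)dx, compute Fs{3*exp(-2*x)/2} 3*k/(2*(k^2 + 4))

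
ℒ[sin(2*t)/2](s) 1/(s^2 + 4)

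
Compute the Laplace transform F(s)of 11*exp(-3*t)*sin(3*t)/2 33/(2*((s + 3)^2 + 9))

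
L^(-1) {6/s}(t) 6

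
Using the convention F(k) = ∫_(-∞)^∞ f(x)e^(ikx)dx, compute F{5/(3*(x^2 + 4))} 5*pi*exp(-2*Abs(k))/6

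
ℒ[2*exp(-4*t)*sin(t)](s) 2/((s + 4)^2 + 1)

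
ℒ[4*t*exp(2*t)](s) 4/(s - 2)^2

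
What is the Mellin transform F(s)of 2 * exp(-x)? 2 * gamma(s)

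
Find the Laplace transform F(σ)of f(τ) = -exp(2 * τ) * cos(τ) (2 - σ)/((σ - 2)^2 + 1)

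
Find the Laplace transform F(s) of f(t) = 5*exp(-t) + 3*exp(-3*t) 3/(s + 3) + 5/(s + 1) 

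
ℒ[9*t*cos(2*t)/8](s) 9*(s^2 - 4)/(8*(s^2 + 4)^2)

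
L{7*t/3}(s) 7/(3*s^2)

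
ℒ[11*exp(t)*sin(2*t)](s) 22/((s - 1)^2 + 4)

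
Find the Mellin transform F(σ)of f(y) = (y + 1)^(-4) gamma(σ) * gamma(4 - σ)/6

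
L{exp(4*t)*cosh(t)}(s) (s - 4)/((s - 4)^2 - 1)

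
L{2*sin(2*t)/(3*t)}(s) 2*atan(2/s)/3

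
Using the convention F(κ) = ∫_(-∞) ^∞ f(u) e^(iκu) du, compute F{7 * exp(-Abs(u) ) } 14/(κ^2 + 1) 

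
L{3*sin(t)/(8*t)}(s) 3*atan(1/s)/8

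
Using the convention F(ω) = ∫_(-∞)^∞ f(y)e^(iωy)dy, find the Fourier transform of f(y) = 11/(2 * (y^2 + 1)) 11 * pi * exp(-Abs(ω))/2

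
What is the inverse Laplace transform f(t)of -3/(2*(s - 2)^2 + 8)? -3*exp(2*t)*sin(2*t)/4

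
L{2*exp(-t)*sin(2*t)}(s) 4/((s + 1)^2 + 4)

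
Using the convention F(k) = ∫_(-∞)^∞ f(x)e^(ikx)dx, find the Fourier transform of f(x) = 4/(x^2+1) 4*pi*exp(-Abs(k))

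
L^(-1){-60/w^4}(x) -10*x^3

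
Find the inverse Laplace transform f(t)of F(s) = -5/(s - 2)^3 -5 * t^2 * exp(2 * t)/2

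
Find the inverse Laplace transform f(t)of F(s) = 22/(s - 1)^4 11*t^3*exp(t)/3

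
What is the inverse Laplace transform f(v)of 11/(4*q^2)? 11*v/4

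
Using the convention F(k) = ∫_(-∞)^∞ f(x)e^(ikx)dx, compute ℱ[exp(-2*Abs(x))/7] 4/(7*(k^2 + 4))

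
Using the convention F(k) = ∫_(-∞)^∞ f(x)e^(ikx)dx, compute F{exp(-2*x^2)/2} sqrt(2)*sqrt(pi)*exp(-k^2/8)/4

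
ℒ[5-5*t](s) 5/s - 5/s^2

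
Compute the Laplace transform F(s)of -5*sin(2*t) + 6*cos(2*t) 6*s/(s^2 + 4) - 10/(s^2 + 4)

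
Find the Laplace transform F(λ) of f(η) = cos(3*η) λ/(λ^2+9) 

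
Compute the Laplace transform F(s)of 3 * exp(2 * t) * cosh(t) 3 * (s - 2)/((s - 2)^2 - 1)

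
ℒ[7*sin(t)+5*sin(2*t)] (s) 7/(s^2+1)+10/(s^2+4)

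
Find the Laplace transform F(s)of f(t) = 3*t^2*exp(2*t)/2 3/(s - 2)^3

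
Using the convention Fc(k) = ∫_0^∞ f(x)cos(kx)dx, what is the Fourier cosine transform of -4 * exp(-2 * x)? -8/(k^2 + 4)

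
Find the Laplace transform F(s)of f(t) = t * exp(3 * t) (s - 3)^(-2)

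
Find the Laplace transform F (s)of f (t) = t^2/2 s^ (-3)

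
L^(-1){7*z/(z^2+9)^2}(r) 7*r*sin(3*r)/6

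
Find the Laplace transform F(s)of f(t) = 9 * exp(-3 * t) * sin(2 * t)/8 9/(4 * ((s + 3)^2 + 4))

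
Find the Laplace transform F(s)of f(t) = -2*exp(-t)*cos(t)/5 2*(-s - 1)/(5*((s + 1)^2 + 1))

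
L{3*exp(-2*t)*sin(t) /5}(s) 3/(5*((s + 2) ^2 + 1) ) 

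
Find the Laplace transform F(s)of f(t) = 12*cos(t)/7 12*s/(7*(s^2+1))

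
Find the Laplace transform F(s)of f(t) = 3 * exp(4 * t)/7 3/(7 * (s - 4))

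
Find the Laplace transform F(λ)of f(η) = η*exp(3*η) (λ - 3)^(-2)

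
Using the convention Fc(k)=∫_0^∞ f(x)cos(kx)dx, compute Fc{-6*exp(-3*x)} -18/(k^2 + 9)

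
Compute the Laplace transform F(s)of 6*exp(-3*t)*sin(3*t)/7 18/(7*((s + 3)^2 + 9))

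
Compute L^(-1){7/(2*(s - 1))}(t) 7*exp(t)/2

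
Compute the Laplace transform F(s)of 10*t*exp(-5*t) 10/(s+5)^2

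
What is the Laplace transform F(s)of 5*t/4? 5/(4*s^2)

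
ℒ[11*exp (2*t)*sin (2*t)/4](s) 11/ (2*( (s - 2)^2+4))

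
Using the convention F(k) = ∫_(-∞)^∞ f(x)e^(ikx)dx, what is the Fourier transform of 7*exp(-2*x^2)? 7*sqrt(2)*sqrt(pi)*exp(-k^2/8)/2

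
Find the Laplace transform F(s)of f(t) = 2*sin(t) 2/(s^2 + 1)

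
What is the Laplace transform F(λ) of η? λ^(-2) 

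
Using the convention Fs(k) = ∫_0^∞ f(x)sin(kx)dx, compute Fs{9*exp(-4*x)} 9*k/(k^2 + 16)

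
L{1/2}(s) 1/(2*s)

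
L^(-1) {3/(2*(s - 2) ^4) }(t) t^3*exp(2*t) /4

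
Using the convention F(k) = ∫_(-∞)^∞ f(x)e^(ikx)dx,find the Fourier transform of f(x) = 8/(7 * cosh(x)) 8 * pi/(7 * cosh(pi * k/2))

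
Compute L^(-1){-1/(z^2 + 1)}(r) -sin(r)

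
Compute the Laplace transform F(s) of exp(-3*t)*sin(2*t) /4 1/(2*((s + 3) ^2 + 4) ) 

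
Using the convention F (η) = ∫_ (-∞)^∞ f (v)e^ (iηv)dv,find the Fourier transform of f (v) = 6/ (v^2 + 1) 6*pi*exp (-Abs (η))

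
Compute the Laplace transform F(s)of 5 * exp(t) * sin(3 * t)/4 15/(4 * ((s - 1)^2 + 9))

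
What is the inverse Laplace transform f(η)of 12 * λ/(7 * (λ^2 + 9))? 12 * cos(3 * η)/7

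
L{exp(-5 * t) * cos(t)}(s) (s + 5)/((s + 5)^2 + 1)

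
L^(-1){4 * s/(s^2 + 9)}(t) 4 * cos(3 * t)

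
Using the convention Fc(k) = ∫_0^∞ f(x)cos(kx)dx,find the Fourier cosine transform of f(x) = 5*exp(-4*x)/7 20/(7*(k^2 + 16))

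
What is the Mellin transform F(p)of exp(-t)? gamma(p)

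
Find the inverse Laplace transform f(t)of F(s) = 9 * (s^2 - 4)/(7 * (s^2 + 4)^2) 9 * t * cos(2 * t)/7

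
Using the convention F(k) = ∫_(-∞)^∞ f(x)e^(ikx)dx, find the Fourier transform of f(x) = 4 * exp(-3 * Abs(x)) 24/(k^2 + 9)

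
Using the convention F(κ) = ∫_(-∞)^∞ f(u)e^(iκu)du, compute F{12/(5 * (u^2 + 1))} 12 * pi * exp(-Abs(κ))/5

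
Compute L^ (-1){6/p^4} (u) u^3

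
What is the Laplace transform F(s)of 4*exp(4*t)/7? 4/(7*(s - 4))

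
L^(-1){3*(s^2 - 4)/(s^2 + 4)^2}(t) 3*t*cos(2*t)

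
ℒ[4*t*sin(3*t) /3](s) 8*s/(s^2 + 9) ^2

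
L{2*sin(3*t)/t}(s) 2*atan(3/s)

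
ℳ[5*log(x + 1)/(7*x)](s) -5*pi*csc(pi*s)/(7*s - 7)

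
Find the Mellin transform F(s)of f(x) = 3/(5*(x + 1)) 3*pi*csc(pi*s)/5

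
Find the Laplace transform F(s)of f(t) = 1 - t 1/s - 1/s^2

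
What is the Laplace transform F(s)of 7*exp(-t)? 7/(s + 1)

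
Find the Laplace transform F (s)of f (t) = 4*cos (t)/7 4*s/ (7*(s^2 + 1))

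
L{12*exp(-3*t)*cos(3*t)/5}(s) 12*(s + 3)/(5*((s + 3)^2 + 9))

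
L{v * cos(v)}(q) (q^2-1)/(q^2 + 1)^2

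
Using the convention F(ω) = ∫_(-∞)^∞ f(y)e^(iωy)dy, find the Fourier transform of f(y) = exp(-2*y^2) sqrt(2)*sqrt(pi)*exp(-ω^2/8)/2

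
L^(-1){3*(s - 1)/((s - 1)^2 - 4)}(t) 3*exp(t)*cosh(2*t)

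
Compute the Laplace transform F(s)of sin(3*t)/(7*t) atan(3/s)/7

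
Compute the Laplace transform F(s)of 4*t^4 96/s^5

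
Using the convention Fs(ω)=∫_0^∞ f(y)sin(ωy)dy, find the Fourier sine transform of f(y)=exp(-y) ω/(ω^2 + 1)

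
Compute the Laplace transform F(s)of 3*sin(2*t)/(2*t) 3*atan(2/s)/2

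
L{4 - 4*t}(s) 4/s - 4/s^2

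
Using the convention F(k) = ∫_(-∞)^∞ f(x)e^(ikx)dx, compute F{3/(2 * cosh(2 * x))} 3 * pi/(4 * cosh(pi * k/4))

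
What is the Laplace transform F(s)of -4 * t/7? -4/(7 * s^2)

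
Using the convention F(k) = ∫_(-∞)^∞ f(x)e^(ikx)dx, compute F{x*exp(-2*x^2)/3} sqrt(2)*I*sqrt(pi)*k*exp(-k^2/8)/24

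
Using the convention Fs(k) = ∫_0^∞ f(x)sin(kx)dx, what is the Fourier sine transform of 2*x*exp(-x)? 4*k/(k^2 + 1)^2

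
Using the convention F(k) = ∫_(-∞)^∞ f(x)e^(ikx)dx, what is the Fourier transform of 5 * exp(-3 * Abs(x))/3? 10/(k^2 + 9)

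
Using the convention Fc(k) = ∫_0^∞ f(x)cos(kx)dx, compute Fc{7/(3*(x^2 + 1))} 7*pi*exp(-k)/6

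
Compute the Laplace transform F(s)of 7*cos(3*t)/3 7*s/(3*(s^2 + 9))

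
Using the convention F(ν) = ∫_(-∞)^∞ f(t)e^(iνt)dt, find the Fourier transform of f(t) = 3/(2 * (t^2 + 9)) pi * exp(-3 * Abs(ν))/2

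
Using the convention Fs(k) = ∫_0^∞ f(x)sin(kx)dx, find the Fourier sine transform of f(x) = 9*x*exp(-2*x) 36*k/(k^2+4)^2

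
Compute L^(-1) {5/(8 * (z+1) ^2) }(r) 5 * r * exp(-r) /8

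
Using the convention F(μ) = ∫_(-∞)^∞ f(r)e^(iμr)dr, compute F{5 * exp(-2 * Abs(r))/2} 10/(μ^2 + 4)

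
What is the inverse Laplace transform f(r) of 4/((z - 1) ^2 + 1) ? 4*exp(r)*sin(r) 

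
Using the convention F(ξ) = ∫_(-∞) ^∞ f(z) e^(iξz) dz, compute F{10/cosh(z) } 10*pi/cosh(pi*ξ/2) 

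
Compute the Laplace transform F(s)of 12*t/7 12/(7*s^2)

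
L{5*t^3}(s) 30/s^4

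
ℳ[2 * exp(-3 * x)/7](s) 2 * gamma(s)/(7 * 3^s)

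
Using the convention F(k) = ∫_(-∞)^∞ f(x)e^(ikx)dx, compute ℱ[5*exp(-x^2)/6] 5*sqrt(pi)*exp(-k^2/4)/6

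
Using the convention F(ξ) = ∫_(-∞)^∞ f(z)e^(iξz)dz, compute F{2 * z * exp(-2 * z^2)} sqrt(2) * I * sqrt(pi) * ξ * exp(-ξ^2/8)/4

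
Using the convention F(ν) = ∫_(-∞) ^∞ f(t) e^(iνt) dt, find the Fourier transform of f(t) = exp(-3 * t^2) sqrt(3) * sqrt(pi) * exp(-ν^2/12) /3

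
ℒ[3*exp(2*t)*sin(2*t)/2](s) 3/((s - 2)^2+4)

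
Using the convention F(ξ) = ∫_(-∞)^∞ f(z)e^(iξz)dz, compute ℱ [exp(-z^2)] sqrt(pi)*exp(-ξ^2/4)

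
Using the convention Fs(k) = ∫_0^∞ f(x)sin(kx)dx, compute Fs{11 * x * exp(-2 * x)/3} 44 * k/(3 * (k^2 + 4)^2)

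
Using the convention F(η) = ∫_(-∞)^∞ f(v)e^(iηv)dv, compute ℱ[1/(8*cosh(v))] pi/(8*cosh(pi*η/2))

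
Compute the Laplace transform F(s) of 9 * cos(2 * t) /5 9 * s/(5 * (s^2 + 4) ) 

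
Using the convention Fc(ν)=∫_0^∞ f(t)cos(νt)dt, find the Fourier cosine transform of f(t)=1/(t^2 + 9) pi*exp(-3*ν)/6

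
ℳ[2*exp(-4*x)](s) 2^(1 - 2*s)*gamma(s)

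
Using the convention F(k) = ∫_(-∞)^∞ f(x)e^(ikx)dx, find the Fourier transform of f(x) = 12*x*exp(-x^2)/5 6*I*sqrt(pi)*k*exp(-k^2/4)/5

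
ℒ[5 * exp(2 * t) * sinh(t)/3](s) 5/(3 * ((s - 2)^2 - 1))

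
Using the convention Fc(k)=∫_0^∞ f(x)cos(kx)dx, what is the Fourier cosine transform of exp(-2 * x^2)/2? sqrt(2) * sqrt(pi) * exp(-k^2/8)/8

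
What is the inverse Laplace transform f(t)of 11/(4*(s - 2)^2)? 11*t*exp(2*t)/4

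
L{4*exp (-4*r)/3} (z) 4/ (3*(z + 4))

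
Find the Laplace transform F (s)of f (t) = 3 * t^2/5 6/ (5 * s^3)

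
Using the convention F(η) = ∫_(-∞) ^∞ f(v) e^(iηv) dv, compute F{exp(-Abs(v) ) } 2/(η^2 + 1) 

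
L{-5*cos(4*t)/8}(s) -5*s/(8*s^2 + 128)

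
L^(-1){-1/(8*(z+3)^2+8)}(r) -exp(-3*r)*sin(r)/8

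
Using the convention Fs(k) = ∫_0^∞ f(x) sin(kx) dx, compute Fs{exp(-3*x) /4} k/(4*(k^2 + 9) ) 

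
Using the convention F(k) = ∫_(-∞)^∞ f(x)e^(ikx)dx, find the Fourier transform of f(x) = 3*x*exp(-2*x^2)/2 3*sqrt(2)*I*sqrt(pi)*k*exp(-k^2/8)/16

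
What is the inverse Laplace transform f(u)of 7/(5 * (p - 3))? 7 * exp(3 * u)/5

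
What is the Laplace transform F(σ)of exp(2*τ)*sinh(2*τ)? 2/(σ*(σ - 4))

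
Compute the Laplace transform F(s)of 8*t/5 8/(5*s^2)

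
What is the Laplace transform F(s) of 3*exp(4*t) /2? 3/(2*(s - 4) ) 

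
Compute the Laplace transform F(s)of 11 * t 11/s^2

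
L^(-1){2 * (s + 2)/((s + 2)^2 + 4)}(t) 2 * exp(-2 * t) * cos(2 * t)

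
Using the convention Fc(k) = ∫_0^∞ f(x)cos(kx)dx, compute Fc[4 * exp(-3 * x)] 12/(k^2+9)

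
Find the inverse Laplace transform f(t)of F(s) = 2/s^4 t^3/3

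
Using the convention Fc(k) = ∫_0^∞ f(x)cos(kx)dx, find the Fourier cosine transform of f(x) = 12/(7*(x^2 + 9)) 2*pi*exp(-3*k)/7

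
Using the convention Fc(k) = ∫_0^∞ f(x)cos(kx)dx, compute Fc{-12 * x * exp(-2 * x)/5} 12 * (k^2 - 4)/(5 * (k^2 + 4)^2)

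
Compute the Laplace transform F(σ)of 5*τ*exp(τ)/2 5/(2*(σ - 1)^2)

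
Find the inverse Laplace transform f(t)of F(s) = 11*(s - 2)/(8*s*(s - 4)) 11*exp(2*t)*cosh(2*t)/8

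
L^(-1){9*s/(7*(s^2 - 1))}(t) 9*cosh(t)/7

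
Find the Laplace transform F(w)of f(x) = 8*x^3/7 48/(7*w^4)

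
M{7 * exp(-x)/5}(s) 7 * gamma(s)/5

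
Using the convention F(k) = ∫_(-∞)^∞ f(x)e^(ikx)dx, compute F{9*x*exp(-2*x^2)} 9*sqrt(2)*I*sqrt(pi)*k*exp(-k^2/8)/8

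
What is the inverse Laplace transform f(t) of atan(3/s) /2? sin(3*t) /(2*t) 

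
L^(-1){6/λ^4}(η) η^3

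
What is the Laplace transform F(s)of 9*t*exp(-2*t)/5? 9/(5*(s + 2)^2)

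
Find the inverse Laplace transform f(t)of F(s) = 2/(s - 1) 2*exp(t)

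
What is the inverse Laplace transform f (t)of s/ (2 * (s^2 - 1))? cosh (t)/2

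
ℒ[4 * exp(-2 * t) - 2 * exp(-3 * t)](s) 4/(s+2) - 2/(s+3)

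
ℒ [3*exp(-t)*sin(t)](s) 3/((s+1)^2+1)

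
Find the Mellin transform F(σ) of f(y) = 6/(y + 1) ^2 -6*pi*(σ - 1) /sin(pi*σ) 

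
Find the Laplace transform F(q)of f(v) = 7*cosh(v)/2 7*q/(2*(q^2-1))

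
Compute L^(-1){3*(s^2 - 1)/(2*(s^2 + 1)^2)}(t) 3*t*cos(t)/2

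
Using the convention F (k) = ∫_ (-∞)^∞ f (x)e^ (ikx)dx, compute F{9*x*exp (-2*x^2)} 9*sqrt (2)*I*sqrt (pi)*k*exp (-k^2/8)/8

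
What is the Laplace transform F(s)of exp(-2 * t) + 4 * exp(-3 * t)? 4/(s + 3) + 1/(s + 2)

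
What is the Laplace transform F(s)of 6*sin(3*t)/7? 18/(7*(s^2 + 9))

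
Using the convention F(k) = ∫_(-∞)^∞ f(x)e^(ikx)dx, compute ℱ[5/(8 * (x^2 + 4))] 5 * pi * exp(-2 * Abs(k))/16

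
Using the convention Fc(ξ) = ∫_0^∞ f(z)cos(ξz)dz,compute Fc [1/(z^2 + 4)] pi*exp(-2*ξ)/4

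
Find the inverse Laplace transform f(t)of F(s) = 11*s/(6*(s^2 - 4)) 11*cosh(2*t)/6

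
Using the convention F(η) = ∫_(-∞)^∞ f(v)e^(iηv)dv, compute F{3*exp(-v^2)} 3*sqrt(pi)*exp(-η^2/4)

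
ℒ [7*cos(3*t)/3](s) 7*s/(3*(s^2 + 9))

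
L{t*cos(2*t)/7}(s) (s^2 - 4)/(7*(s^2 + 4)^2)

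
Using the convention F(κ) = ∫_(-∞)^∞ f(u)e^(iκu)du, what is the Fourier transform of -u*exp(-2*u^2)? -sqrt(2)*I*sqrt(pi)*κ*exp(-κ^2/8)/8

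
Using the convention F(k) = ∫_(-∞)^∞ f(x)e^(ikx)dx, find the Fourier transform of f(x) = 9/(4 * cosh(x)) 9 * pi/(4 * cosh(pi * k/2))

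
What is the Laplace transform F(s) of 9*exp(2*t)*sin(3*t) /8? 27/(8*((s - 2) ^2 + 9) ) 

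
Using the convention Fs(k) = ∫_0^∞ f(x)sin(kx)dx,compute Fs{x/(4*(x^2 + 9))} pi*exp(-3*k)/8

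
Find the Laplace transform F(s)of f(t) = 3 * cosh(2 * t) 3 * s/(s^2 - 4)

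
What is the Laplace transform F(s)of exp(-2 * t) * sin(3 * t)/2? 3/(2 * ((s + 2)^2 + 9))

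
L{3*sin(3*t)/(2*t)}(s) 3*atan(3/s)/2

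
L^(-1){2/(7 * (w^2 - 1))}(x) 2 * sinh(x)/7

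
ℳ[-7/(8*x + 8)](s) -7*pi*csc(pi*s)/8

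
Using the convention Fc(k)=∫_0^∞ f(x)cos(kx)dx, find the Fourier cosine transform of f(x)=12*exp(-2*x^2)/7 3*sqrt(2)*sqrt(pi)*exp(-k^2/8)/7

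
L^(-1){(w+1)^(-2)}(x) x*exp(-x)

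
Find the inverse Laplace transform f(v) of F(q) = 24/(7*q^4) 4*v^3/7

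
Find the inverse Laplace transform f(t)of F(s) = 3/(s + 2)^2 3*t*exp(-2*t)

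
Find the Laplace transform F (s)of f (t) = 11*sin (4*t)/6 22/ (3*(s^2 + 16))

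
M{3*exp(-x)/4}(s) 3*gamma(s)/4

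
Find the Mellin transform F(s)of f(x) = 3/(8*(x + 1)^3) 3*pi*(s - 2)*(s - 1)/(16*sin(pi*s))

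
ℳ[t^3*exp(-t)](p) gamma(p + 3)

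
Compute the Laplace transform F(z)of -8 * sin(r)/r -8 * atan(1/z)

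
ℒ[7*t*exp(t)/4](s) 7/(4*(s - 1)^2)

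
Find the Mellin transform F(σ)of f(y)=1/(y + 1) pi * csc(pi * σ)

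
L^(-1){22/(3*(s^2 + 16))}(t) 11*sin(4*t)/6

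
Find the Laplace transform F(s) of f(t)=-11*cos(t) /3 -11*s/(3*s^2+3) 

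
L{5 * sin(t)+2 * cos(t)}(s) 2 * s/(s^2+1)+5/(s^2+1)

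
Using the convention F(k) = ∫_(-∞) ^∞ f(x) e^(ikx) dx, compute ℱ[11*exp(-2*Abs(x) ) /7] 44/(7*(k^2+4) ) 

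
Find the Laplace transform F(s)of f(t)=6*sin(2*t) 12/(s^2 + 4)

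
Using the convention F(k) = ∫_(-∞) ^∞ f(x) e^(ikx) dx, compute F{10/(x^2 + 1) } 10 * pi * exp(-Abs(k) ) 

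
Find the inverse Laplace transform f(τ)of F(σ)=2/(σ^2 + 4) sin(2 * τ)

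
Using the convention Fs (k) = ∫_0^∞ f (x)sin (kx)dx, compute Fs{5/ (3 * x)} 5 * pi/6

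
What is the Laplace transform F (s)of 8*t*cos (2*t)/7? 8*(s^2-4)/ (7*(s^2 + 4)^2)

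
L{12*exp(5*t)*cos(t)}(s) 12*(s - 5)/((s - 5)^2+1)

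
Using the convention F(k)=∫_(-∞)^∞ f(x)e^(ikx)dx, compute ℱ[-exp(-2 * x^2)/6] -sqrt(2) * sqrt(pi) * exp(-k^2/8)/12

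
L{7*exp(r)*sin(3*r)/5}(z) 21/(5*((z - 1)^2 + 9))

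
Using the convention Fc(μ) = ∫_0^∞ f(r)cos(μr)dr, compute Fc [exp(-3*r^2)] sqrt(3)*sqrt(pi)*exp(-μ^2/12)/6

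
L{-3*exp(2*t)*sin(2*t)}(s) -6/((s - 2)^2 + 4)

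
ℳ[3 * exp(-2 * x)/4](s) 3 * gamma(s)/(4 * 2^s)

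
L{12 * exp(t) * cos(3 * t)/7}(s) 12 * (s - 1)/(7 * ((s - 1)^2 + 9))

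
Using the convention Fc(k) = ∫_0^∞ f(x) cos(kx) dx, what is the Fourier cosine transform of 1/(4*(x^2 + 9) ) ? pi*exp(-3*k) /24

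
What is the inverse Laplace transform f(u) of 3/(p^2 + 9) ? sin(3 * u) 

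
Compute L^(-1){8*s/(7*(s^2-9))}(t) 8*cosh(3*t)/7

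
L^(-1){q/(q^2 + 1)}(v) cos(v)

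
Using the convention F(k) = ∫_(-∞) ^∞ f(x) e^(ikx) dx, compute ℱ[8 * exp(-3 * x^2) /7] 8 * sqrt(3) * sqrt(pi) * exp(-k^2/12) /21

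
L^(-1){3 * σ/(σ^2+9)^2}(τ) τ * sin(3 * τ)/2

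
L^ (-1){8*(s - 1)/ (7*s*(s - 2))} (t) 8*exp (t)*cosh (t)/7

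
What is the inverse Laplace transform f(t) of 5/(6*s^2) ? 5*t/6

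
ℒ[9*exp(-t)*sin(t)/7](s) 9/(7*((s + 1)^2 + 1))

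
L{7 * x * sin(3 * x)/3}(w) 14 * w/(w^2+9)^2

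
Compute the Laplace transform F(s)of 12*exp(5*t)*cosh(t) 12*(s - 5)/((s - 5)^2 - 1)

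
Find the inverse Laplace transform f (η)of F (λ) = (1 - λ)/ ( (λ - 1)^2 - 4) -exp (η) * cosh (2 * η)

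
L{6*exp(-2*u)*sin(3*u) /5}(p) 18/(5*((p + 2) ^2 + 9) ) 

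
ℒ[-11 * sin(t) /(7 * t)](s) -11 * atan(1/s) /7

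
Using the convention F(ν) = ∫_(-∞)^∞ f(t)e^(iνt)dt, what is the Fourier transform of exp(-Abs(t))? 2/(ν^2 + 1)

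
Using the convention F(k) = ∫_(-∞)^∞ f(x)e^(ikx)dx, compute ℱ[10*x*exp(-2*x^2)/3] 5*sqrt(2)*I*sqrt(pi)*k*exp(-k^2/8)/12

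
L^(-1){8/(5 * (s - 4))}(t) 8 * exp(4 * t)/5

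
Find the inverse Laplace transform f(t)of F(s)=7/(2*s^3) 7*t^2/4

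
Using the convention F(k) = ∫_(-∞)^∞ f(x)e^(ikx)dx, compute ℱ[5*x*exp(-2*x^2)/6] 5*sqrt(2)*I*sqrt(pi)*k*exp(-k^2/8)/48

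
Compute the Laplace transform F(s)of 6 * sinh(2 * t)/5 12/(5 * (s^2 - 4))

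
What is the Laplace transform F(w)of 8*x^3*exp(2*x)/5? 48/(5*(w - 2)^4)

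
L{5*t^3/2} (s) 15/s^4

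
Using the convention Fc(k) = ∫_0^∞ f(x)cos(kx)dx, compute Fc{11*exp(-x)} 11/(k^2 + 1)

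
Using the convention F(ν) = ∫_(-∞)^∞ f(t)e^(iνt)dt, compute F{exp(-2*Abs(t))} 4/(ν^2 + 4)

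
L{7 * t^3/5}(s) 42/(5 * s^4)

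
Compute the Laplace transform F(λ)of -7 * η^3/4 -21/(2 * λ^4)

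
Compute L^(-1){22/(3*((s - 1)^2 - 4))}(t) 11*exp(t)*sinh(2*t)/3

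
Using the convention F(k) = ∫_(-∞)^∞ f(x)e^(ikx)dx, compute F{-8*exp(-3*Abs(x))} -48/(k^2+9)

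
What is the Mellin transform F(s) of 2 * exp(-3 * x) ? 2 * gamma(s) /3^s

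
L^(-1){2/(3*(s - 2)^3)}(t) t^2*exp(2*t)/3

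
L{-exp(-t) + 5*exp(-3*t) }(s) 5/(s + 3) - 1/(s + 1) 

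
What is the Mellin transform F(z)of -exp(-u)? -gamma(z)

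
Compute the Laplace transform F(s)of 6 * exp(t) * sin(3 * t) 18/((s - 1)^2+9)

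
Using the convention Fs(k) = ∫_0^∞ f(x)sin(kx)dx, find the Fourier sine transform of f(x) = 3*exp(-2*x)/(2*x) 3*atan(k/2)/2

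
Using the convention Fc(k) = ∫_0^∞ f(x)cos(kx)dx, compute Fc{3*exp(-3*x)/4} 9/(4*(k^2 + 9))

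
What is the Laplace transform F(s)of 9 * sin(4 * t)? 36/(s^2 + 16)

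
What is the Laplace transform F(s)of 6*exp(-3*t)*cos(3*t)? 6*(s + 3)/((s + 3)^2 + 9)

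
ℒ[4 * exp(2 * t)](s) 4/(s - 2)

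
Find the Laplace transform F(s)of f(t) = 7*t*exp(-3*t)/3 7/(3*(s + 3)^2)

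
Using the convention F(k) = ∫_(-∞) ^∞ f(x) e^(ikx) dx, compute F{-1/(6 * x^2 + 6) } -pi * exp(-Abs(k) ) /6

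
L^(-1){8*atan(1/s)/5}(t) 8*sin(t)/(5*t)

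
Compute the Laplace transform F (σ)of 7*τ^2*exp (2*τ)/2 7/ (σ - 2)^3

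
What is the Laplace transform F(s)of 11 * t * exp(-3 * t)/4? 11/(4 * (s + 3)^2)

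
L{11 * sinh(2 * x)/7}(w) 22/(7 * (w^2 - 4))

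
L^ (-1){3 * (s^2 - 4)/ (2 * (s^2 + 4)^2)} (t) 3 * t * cos (2 * t)/2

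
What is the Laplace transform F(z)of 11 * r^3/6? 11/z^4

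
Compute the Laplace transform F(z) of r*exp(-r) (z+1) ^(-2) 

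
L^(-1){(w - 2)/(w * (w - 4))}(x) exp(2 * x) * cosh(2 * x)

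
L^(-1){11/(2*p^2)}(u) 11*u/2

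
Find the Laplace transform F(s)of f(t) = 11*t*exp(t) 11/(s - 1)^2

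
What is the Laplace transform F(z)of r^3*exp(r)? 6/(z - 1)^4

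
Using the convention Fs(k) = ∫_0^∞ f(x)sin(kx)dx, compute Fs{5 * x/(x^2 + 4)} 5 * pi * exp(-2 * k)/2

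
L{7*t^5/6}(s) 140/s^6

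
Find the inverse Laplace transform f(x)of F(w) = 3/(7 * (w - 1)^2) 3 * x * exp(x)/7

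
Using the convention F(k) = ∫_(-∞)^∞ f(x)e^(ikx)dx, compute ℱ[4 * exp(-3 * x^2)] 4 * sqrt(3) * sqrt(pi) * exp(-k^2/12)/3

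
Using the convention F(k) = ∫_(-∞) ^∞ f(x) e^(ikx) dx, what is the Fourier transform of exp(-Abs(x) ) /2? 1/(k^2 + 1) 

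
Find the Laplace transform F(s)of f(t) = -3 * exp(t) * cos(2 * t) 3 * (1 - s)/((s - 1)^2 + 4)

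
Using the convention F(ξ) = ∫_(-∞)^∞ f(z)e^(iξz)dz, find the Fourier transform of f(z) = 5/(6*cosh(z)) 5*pi/(6*cosh(pi*ξ/2))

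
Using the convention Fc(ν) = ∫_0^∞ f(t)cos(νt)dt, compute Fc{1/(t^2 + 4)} pi * exp(-2 * ν)/4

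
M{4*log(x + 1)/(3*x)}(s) -4*pi*csc(pi*s)/(3*s - 3)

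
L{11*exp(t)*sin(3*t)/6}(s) 11/(2*((s - 1)^2 + 9))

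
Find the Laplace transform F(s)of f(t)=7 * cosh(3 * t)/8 7 * s/(8 * (s^2-9))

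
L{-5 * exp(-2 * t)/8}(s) -5/(8 * s+16)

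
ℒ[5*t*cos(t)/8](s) 5*(s^2-1)/(8*(s^2 + 1)^2)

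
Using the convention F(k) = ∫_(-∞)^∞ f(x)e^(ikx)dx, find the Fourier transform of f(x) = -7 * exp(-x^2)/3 -7 * sqrt(pi) * exp(-k^2/4)/3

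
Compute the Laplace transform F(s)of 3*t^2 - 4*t 6/s^3 - 4/s^2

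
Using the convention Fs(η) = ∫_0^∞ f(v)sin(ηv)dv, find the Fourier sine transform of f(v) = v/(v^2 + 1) pi*exp(-η)/2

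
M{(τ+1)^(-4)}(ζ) gamma(ζ) * gamma(4 - ζ)/6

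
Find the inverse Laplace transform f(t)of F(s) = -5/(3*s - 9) -5*exp(3*t)/3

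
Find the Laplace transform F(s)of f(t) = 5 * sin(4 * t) 20/(s^2 + 16)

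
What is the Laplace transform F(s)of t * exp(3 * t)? (s - 3)^(-2)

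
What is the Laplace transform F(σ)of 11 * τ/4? 11/(4 * σ^2)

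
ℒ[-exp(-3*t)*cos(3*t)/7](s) (-s - 3)/(7*((s + 3)^2 + 9))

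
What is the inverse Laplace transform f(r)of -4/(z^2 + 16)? -sin(4 * r)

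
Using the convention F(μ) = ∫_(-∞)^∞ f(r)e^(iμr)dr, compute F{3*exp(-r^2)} 3*sqrt(pi)*exp(-μ^2/4)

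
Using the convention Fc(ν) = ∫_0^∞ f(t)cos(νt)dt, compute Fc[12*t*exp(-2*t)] 12*(4 - ν^2)/(ν^2 + 4)^2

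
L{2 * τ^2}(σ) 4/σ^3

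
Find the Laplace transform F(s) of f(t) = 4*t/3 4/(3*s^2) 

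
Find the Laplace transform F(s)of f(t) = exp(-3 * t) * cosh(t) (s+3)/((s+3)^2-1)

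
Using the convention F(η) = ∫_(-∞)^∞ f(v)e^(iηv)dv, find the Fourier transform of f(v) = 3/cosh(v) 3*pi/cosh(pi*η/2)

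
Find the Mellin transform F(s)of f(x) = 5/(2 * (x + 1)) 5 * pi * csc(pi * s)/2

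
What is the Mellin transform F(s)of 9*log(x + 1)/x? -9*pi*csc(pi*s)/(s - 1)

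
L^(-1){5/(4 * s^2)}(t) 5 * t/4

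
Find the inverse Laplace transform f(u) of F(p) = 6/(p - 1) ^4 u^3*exp(u) 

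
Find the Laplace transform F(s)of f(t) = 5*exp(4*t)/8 5/(8*(s - 4))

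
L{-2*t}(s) -2/s^2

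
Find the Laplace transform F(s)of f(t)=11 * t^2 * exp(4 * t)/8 11/(4 * (s - 4)^3)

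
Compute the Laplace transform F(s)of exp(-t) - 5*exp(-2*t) 1/(s+1) - 5/(s+2)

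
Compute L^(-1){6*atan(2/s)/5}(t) 6*sin(2*t)/(5*t)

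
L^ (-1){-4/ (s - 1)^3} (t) -2 * t^2 * exp (t)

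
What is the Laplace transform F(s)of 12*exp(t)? 12/(s - 1)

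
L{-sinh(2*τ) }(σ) -2/(σ^2-4) 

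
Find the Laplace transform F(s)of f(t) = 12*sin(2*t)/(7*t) 12*atan(2/s)/7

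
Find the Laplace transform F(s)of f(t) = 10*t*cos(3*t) 10*(s^2 - 9)/(s^2 + 9)^2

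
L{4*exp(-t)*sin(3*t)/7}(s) 12/(7*((s + 1)^2 + 9))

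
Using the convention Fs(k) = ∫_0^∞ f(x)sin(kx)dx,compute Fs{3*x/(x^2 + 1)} 3*pi*exp(-k)/2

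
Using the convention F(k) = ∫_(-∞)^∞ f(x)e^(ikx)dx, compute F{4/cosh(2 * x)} 2 * pi/cosh(pi * k/4)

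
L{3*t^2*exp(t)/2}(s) 3/(s - 1)^3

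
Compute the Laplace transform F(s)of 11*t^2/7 22/(7*s^3)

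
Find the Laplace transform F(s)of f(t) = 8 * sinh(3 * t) 24/(s^2-9)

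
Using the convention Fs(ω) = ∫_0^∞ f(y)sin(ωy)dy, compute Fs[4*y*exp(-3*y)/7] 24*ω/(7*(ω^2 + 9)^2)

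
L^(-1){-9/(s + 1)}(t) -9*exp(-t)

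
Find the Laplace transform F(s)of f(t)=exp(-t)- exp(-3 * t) 1/(s + 1)-1/(s + 3)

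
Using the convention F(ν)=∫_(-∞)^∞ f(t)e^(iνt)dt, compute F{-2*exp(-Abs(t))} -4/(ν^2 + 1)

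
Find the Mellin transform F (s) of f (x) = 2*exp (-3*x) 2*gamma (s) /3^s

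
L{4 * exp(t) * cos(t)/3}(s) 4 * (s - 1)/(3 * ((s - 1)^2 + 1))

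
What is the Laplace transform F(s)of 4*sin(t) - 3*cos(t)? 4/(s^2 + 1) - 3*s/(s^2 + 1)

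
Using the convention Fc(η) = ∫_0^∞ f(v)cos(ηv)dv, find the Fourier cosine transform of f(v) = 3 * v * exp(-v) 3 * (1 - η^2)/(η^2 + 1)^2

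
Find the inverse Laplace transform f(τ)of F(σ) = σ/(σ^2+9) cos(3 * τ)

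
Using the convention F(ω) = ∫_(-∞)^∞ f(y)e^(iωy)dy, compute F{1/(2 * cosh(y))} pi/(2 * cosh(pi * ω/2))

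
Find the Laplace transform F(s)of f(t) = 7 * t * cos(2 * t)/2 7 * (s^2-4)/(2 * (s^2 + 4)^2)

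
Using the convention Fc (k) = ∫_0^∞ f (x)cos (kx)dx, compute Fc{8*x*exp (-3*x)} 8*(9 - k^2)/ (k^2+9)^2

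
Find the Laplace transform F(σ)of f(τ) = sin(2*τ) 2/(σ^2 + 4)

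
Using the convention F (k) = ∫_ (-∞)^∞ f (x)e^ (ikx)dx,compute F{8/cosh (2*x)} 4*pi/cosh (pi*k/4)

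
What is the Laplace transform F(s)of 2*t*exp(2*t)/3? 2/(3*(s - 2)^2)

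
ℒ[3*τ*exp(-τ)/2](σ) 3/(2*(σ + 1)^2)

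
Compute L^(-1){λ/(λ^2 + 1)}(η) cos(η)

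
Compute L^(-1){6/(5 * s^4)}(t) t^3/5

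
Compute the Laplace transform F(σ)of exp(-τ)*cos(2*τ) (σ + 1)/((σ + 1)^2 + 4)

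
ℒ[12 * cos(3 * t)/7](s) 12 * s/(7 * (s^2 + 9))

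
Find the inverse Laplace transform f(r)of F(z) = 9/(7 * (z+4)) 9 * exp(-4 * r)/7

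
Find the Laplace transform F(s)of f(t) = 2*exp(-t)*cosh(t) 2*(s + 1)/(s*(s + 2))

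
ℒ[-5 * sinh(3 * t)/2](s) -15/(2 * s^2 - 18)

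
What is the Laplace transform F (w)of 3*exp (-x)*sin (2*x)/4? 3/ (2*( (w+1)^2+4))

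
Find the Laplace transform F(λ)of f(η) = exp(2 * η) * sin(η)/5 1/(5 * ((λ - 2)^2 + 1))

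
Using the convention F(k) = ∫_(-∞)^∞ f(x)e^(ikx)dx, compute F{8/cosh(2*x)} 4*pi/cosh(pi*k/4)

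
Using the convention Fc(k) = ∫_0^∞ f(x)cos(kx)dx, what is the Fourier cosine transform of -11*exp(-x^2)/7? -11*sqrt(pi)*exp(-k^2/4)/14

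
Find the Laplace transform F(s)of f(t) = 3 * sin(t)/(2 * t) 3 * atan(1/s)/2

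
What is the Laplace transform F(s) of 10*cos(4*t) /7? 10*s/(7*(s^2 + 16) ) 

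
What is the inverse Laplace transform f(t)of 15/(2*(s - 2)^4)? 5*t^3*exp(2*t)/4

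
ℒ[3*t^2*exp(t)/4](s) 3/(2*(s - 1)^3)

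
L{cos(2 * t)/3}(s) s/(3 * (s^2 + 4))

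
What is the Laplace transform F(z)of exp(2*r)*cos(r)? (z - 2)/((z - 2)^2 + 1)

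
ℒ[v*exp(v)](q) (q - 1) ^(-2) 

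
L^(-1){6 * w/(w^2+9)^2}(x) x * sin(3 * x)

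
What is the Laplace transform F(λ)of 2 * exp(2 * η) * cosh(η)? 2 * (λ - 2)/((λ - 2)^2-1)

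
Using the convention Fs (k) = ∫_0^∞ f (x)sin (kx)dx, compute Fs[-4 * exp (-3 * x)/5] -4 * k/ (5 * k^2 + 45)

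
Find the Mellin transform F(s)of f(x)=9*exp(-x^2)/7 9*gamma(s/2)/14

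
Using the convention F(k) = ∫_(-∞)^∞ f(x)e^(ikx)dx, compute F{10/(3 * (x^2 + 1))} 10 * pi * exp(-Abs(k))/3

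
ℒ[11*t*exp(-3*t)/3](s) 11/(3*(s + 3)^2)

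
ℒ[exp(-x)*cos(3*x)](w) (w + 1)/((w + 1)^2 + 9)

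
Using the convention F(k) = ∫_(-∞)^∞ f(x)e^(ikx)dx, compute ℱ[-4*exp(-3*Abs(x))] -24/(k^2+9)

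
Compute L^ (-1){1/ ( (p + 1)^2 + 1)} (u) exp (-u)*sin (u)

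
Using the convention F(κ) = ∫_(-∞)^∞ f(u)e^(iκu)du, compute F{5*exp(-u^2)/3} 5*sqrt(pi)*exp(-κ^2/4)/3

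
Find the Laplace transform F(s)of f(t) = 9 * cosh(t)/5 9 * s/(5 * (s^2 - 1))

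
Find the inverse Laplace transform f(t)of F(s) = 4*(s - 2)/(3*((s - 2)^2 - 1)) 4*exp(2*t)*cosh(t)/3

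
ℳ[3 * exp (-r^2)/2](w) 3 * gamma (w/2)/4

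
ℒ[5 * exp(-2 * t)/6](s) 5/(6 * (s+2))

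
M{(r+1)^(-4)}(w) gamma(w)*gamma(4 - w)/6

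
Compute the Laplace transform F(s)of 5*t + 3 5/s^2 + 3/s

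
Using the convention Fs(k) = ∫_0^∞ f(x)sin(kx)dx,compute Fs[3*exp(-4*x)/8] 3*k/(8*(k^2 + 16))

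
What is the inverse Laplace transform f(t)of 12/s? 12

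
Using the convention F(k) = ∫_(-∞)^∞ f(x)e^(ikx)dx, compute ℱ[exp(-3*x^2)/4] sqrt(3)*sqrt(pi)*exp(-k^2/12)/12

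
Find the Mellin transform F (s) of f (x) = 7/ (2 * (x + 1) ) 7 * pi * csc (pi * s) /2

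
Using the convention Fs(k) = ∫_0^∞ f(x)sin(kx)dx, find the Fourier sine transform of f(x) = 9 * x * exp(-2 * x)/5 36 * k/(5 * (k^2 + 4)^2)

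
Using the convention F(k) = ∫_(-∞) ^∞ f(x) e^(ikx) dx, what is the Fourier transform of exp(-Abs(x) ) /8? 1/(4*(k^2 + 1) ) 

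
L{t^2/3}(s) 2/(3*s^3)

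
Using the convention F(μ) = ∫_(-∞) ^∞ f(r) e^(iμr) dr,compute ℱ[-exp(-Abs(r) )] -2/(μ^2 + 1) 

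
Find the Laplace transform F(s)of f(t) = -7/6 -7/(6*s)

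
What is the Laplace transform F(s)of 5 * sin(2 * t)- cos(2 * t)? 10/(s^2 + 4)- s/(s^2 + 4)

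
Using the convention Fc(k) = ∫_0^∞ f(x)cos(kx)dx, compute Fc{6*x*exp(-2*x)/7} 6*(4 - k^2)/(7*(k^2 + 4)^2)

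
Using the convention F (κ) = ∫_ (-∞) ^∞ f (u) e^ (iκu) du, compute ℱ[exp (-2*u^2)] sqrt (2)*sqrt (pi)*exp (-κ^2/8) /2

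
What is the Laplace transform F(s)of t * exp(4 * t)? (s - 4)^(-2)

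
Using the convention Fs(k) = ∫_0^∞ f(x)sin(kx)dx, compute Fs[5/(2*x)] 5*pi/4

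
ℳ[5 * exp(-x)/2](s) 5 * gamma(s)/2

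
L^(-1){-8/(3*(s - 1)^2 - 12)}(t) -4*exp(t)*sinh(2*t)/3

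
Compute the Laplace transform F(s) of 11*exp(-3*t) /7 11/(7*(s + 3) ) 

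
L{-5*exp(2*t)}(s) -5/(s - 2)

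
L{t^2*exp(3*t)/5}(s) 2/(5*(s - 3)^3)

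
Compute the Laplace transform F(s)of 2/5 2/(5*s)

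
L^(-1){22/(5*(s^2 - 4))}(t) 11*sinh(2*t)/5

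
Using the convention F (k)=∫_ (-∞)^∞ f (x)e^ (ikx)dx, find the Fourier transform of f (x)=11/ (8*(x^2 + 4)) 11*pi*exp (-2*Abs (k))/16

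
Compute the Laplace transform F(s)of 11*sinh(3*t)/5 33/(5*(s^2 - 9))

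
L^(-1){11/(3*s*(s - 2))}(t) 11*exp(t)*sinh(t)/3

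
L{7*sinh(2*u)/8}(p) 7/(4*(p^2 - 4))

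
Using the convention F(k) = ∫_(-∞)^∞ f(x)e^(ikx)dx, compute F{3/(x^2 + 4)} 3 * pi * exp(-2 * Abs(k))/2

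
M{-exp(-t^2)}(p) -gamma(p/2)/2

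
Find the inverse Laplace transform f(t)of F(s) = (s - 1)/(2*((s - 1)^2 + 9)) exp(t)*cos(3*t)/2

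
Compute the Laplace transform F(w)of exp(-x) 1/(w + 1)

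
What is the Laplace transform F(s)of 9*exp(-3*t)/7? 9/(7*(s + 3))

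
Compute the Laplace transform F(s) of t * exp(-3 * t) (s + 3) ^(-2) 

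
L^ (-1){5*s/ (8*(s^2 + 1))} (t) 5*cos (t)/8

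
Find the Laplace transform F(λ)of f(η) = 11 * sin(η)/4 11/(4 * (λ^2 + 1))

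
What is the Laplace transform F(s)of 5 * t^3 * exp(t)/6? 5/(s - 1)^4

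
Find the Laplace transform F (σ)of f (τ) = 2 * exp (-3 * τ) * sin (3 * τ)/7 6/ (7 * ( (σ + 3)^2 + 9))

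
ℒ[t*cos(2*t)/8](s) (s^2 - 4)/(8*(s^2 + 4)^2)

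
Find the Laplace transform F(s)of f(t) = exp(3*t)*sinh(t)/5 1/(5*((s - 3)^2 - 1))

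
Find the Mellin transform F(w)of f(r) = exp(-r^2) gamma(w/2)/2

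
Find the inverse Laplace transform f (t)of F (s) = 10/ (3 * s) 10/3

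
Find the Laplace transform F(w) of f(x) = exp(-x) 1/(w + 1) 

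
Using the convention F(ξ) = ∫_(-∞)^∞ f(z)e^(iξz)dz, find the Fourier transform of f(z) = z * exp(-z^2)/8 I * sqrt(pi) * ξ * exp(-ξ^2/4)/16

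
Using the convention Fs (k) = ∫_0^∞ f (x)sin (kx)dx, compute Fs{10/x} 5 * pi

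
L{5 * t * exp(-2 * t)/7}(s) 5/(7 * (s + 2)^2)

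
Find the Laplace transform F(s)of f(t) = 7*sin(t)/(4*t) 7*atan(1/s)/4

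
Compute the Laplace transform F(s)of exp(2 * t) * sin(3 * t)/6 1/(2 * ((s - 2)^2 + 9))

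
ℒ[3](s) 3/s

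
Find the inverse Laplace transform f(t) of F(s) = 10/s 10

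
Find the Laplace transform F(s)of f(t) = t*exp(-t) (s + 1)^(-2)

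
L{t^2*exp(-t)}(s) 2/(s + 1)^3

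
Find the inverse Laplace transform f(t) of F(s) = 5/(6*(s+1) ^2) 5*t*exp(-t) /6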